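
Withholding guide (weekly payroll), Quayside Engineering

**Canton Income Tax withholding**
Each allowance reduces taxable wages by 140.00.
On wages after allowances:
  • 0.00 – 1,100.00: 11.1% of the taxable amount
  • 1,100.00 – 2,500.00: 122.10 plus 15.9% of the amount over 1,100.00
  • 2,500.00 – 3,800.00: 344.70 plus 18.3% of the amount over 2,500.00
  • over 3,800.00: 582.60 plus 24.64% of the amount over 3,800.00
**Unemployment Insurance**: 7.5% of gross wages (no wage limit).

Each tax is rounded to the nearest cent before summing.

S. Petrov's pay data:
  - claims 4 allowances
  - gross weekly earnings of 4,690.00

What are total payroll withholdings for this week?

1,015.66

Canton Income Tax: taxable = 4,690.00 − 4×140.00 = 4,130.00
  582.60 + 24.64% × (4,130.00 − 3,800.00) = 582.60 + 24.64% × 330.00 = 663.91
Unemployment Insurance: 7.5% × 4,690.00 = 351.75
Total: 663.91 + 351.75 = 1,015.66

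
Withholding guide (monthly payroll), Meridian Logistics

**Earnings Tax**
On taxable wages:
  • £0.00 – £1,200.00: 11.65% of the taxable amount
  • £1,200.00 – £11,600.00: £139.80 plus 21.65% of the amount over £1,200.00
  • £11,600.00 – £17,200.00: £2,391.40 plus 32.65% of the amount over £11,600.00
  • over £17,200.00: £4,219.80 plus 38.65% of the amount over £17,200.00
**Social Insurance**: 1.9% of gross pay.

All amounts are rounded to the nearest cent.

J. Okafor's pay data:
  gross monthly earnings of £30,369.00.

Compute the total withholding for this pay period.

£9,886.63

Earnings Tax: taxable = £30,369.00
  £4,219.80 + 38.65% × (£30,369.00 − £17,200.00) = £4,219.80 + 38.65% × £13,169.00 = £9,309.62
Social Insurance: 1.9% × £30,369.00 = £577.01
Total: £9,309.62 + £577.01 = £9,886.63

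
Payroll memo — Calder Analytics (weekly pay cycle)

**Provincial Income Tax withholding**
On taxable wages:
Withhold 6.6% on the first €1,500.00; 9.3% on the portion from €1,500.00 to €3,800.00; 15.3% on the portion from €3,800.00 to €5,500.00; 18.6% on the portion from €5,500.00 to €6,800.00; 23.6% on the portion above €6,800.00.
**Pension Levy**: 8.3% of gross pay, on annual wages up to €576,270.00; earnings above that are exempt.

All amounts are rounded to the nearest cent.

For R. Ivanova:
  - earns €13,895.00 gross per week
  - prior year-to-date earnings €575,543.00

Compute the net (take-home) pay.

€11,345.44

Provincial Income Tax: taxable = €13,895.00
  €814.80 + 23.6% × (€13,895.00 − €6,800.00) = €814.80 + 23.6% × €7,095.00 = €2,489.22
Pension Levy: cap €576,270.00 − YTD €575,543.00 = €727.00 subject; 8.3% × €727.00 = €60.34
Total withheld: €2,489.22 + €60.34 = €2,549.56
Net pay: €13,895.00 − €2,549.56 = €11,345.44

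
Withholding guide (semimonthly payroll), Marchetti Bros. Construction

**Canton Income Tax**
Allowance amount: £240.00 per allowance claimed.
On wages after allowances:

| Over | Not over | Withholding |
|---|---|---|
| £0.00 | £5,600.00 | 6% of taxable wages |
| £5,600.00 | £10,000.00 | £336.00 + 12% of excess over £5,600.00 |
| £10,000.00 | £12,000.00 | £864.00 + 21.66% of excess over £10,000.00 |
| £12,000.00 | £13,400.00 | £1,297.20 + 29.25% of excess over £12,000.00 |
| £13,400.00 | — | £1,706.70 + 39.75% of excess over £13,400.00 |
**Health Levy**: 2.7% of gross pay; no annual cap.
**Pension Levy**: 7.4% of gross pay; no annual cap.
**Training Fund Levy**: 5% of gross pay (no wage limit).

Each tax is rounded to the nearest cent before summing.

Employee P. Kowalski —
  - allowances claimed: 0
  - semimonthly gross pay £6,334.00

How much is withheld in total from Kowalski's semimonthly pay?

£1,380.52

Canton Income Tax: taxable = £6,334.00
  £336.00 + 12% × (£6,334.00 − £5,600.00) = £336.00 + 12% × £734.00 = £424.08
Health Levy: 2.7% × £6,334.00 = £171.02
Pension Levy: 7.4% × £6,334.00 = £468.72
Training Fund Levy: 5% × £6,334.00 = £316.70
Total: £424.08 + £171.02 + £468.72 + £316.70 = £1,380.52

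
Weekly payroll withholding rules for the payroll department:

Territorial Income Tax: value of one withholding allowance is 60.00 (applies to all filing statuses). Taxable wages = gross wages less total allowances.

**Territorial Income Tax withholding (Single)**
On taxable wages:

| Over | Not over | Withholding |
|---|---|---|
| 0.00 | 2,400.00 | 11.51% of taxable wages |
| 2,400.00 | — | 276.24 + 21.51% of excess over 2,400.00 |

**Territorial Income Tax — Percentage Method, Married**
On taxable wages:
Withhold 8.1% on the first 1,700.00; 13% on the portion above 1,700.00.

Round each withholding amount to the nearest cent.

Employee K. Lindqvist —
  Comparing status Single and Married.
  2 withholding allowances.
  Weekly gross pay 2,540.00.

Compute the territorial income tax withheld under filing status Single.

Territorial Income Tax (Single): taxable = 2,540.00 − 2×60.00 = 2,420.00
  276.24 + 21.51% × (2,420.00 − 2,400.00) = 276.24 + 21.51% × 20.00 = 280.54

280.54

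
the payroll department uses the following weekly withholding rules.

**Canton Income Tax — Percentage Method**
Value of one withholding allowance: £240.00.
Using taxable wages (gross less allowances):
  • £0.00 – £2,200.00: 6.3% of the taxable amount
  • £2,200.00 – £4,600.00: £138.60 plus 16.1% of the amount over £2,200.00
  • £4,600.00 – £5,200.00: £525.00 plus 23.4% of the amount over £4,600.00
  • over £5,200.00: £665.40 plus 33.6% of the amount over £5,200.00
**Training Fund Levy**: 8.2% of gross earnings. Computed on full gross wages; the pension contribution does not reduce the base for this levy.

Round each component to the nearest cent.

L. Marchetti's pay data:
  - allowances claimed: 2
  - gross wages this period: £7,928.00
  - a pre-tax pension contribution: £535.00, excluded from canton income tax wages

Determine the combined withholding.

£1,891.07

Canton Income Tax: taxable = £7,928.00 − £535.00 − 2×£240.00 = £6,913.00
  £665.40 + 33.6% × (£6,913.00 − £5,200.00) = £665.40 + 33.6% × £1,713.00 = £1,240.97
Training Fund Levy: 8.2% × £7,928.00 = £650.10
Total: £1,240.97 + £650.10 = £1,891.07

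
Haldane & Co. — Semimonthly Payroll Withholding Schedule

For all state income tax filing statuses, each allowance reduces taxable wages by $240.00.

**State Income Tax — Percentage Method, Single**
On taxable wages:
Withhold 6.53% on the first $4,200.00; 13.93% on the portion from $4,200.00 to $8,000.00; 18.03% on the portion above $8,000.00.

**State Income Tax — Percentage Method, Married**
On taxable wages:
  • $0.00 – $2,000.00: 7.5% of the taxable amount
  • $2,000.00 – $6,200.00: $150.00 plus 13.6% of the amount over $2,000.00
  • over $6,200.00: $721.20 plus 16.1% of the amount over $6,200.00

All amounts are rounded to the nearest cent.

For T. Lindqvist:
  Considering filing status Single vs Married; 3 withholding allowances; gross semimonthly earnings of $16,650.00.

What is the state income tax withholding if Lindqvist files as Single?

State Income Tax (Single): taxable = $16,650.00 − 3×$240.00 = $15,930.00
  $803.60 + 18.03% × ($15,930.00 − $8,000.00) = $803.60 + 18.03% × $7,930.00 = $2,233.38

$2,233.38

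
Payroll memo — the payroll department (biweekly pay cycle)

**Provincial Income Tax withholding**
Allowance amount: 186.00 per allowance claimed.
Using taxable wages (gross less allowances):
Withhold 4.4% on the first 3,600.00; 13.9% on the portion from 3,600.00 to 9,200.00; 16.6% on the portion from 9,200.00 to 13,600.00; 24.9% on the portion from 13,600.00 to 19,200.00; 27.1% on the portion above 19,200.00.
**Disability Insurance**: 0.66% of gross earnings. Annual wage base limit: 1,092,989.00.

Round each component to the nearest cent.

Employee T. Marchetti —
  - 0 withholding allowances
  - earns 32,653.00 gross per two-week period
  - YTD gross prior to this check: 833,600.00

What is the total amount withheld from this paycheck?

6,922.87

Provincial Income Tax: taxable = 32,653.00
  3,061.60 + 27.1% × (32,653.00 − 19,200.00) = 3,061.60 + 27.1% × 13,453.00 = 6,707.36
Disability Insurance: 0.66% × 32,653.00 = 215.51
Total: 6,707.36 + 215.51 = 6,922.87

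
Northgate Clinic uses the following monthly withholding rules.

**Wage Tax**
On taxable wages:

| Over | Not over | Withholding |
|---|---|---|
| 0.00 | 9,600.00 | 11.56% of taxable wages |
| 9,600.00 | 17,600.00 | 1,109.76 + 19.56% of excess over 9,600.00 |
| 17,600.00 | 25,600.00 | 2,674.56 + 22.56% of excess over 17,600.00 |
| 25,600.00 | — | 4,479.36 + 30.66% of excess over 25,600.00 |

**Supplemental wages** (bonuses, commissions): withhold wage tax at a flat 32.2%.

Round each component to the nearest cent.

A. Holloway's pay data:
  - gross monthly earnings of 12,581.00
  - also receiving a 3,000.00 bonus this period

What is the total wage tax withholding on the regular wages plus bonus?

Wage Tax: taxable = 12,581.00
  1,109.76 + 19.56% × (12,581.00 − 9,600.00) = 1,109.76 + 19.56% × 2,981.00 = 1,692.84
Supplemental (32.2% flat on bonus): 32.2% × 3,000.00 = 966.00
Total wage tax: 1,692.84 + 966.00 = 2,658.84

2,658.84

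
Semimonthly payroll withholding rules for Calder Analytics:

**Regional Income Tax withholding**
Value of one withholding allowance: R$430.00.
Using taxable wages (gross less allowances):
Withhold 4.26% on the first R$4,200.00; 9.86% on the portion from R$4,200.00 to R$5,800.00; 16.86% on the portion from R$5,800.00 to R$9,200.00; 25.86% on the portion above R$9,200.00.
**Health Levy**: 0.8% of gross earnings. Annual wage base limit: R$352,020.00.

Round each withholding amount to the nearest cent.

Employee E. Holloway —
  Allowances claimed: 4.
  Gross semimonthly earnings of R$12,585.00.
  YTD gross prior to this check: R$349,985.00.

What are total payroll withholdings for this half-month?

R$1,356.77

Regional Income Tax: taxable = R$12,585.00 − 4×R$430.00 = R$10,865.00
  R$909.92 + 25.86% × (R$10,865.00 − R$9,200.00) = R$909.92 + 25.86% × R$1,665.00 = R$1,340.49
Health Levy: cap R$352,020.00 − YTD R$349,985.00 = R$2,035.00 subject; 0.8% × R$2,035.00 = R$16.28
Total: R$1,340.49 + R$16.28 = R$1,356.77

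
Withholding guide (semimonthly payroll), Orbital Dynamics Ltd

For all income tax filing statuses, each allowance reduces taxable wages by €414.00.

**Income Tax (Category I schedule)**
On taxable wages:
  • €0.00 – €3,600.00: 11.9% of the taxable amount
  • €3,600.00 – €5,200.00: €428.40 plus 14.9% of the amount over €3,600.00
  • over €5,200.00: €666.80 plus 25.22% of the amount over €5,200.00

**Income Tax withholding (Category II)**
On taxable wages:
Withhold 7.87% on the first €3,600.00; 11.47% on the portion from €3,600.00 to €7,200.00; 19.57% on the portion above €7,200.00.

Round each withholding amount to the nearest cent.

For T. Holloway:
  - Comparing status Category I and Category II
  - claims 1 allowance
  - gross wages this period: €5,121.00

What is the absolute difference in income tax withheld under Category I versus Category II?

Income Tax (Category I): taxable = €5,121.00 − 1×€414.00 = €4,707.00
  €428.40 + 14.9% × (€4,707.00 − €3,600.00) = €428.40 + 14.9% × €1,107.00 = €593.34
Income Tax (Category II): taxable = €5,121.00 − 1×€414.00 = €4,707.00
  €283.32 + 11.47% × (€4,707.00 − €3,600.00) = €283.32 + 11.47% × €1,107.00 = €410.29
Difference: |€593.34 − €410.29| = €183.05 (higher under Category I)

€183.05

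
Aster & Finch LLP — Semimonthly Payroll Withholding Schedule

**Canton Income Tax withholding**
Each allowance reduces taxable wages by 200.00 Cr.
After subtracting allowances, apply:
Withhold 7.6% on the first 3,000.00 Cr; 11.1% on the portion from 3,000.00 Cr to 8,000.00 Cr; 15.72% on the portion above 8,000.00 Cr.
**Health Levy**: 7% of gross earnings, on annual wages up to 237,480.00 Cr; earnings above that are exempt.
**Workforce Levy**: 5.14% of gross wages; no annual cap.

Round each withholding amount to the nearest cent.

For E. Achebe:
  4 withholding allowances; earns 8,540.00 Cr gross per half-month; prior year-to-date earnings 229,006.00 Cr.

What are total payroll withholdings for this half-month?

1,786.28 Cr

Canton Income Tax: taxable = 8,540.00 Cr − 4×200.00 Cr = 7,740.00 Cr
  228.00 Cr + 11.1% × (7,740.00 Cr − 3,000.00 Cr) = 228.00 Cr + 11.1% × 4,740.00 Cr = 754.14 Cr
Health Levy: cap 237,480.00 Cr − YTD 229,006.00 Cr = 8,474.00 Cr subject; 7% × 8,474.00 Cr = 593.18 Cr
Workforce Levy: 5.14% × 8,540.00 Cr = 438.96 Cr
Total: 754.14 Cr + 593.18 Cr + 438.96 Cr = 1,786.28 Cr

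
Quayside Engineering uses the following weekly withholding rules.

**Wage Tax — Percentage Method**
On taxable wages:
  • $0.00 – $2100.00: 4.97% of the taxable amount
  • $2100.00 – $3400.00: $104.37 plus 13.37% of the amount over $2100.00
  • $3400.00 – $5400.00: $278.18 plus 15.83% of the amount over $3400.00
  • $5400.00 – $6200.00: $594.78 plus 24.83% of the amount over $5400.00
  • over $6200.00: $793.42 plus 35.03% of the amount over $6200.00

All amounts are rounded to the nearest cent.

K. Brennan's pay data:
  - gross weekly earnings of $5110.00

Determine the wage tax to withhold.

$548.87

Wage Tax: taxable = $5110.00
  $278.18 + 15.83% × ($5110.00 − $3400.00) = $278.18 + 15.83% × $1710.00 = $548.87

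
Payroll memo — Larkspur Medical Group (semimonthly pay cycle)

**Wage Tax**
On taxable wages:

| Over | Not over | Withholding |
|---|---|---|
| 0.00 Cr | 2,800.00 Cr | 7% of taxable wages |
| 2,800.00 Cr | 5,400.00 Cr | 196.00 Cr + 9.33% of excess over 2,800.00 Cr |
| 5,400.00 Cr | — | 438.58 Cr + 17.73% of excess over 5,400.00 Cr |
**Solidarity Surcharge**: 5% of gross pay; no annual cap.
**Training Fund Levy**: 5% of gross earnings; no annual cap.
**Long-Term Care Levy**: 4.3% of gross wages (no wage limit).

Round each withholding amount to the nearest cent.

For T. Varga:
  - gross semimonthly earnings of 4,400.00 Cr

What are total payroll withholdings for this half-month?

974.48 Cr

Wage Tax: taxable = 4,400.00 Cr
  196.00 Cr + 9.33% × (4,400.00 Cr − 2,800.00 Cr) = 196.00 Cr + 9.33% × 1,600.00 Cr = 345.28 Cr
Solidarity Surcharge: 5% × 4,400.00 Cr = 220.00 Cr
Training Fund Levy: 5% × 4,400.00 Cr = 220.00 Cr
Long-Term Care Levy: 4.3% × 4,400.00 Cr = 189.20 Cr
Total: 345.28 Cr + 220.00 Cr + 220.00 Cr + 189.20 Cr = 974.48 Cr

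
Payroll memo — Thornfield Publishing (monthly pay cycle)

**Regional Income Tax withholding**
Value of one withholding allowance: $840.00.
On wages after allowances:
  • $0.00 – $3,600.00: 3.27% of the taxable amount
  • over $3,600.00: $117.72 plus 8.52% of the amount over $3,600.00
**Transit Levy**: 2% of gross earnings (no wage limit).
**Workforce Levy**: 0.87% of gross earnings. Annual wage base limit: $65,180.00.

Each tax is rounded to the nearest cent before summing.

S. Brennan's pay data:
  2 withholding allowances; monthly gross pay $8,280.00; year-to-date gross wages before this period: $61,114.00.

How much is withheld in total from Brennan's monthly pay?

$574.29

Regional Income Tax: taxable = $8,280.00 − 2×$840.00 = $6,600.00
  $117.72 + 8.52% × ($6,600.00 − $3,600.00) = $117.72 + 8.52% × $3,000.00 = $373.32
Transit Levy: 2% × $8,280.00 = $165.60
Workforce Levy: cap $65,180.00 − YTD $61,114.00 = $4,066.00 subject; 0.87% × $4,066.00 = $35.37
Total: $373.32 + $165.60 + $35.37 = $574.29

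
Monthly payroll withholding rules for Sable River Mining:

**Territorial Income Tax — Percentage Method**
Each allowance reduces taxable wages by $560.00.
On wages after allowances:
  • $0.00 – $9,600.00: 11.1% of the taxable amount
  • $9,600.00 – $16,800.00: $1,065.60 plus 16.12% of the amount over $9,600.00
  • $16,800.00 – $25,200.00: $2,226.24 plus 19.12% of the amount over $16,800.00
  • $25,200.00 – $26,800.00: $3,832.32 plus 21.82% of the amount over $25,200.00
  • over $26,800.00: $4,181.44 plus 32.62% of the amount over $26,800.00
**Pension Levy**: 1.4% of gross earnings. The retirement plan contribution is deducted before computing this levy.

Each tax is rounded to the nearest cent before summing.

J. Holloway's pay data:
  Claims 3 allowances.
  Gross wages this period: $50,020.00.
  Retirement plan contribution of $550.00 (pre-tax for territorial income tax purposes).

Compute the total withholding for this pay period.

Territorial Income Tax: taxable = $50,020.00 − $550.00 − 3×$560.00 = $47,790.00
  $4,181.44 + 32.62% × ($47,790.00 − $26,800.00) = $4,181.44 + 32.62% × $20,990.00 = $11,028.38
Pension Levy: 1.4% × $49,470.00 = $692.58
Total: $11,028.38 + $692.58 = $11,720.96

$11,720.96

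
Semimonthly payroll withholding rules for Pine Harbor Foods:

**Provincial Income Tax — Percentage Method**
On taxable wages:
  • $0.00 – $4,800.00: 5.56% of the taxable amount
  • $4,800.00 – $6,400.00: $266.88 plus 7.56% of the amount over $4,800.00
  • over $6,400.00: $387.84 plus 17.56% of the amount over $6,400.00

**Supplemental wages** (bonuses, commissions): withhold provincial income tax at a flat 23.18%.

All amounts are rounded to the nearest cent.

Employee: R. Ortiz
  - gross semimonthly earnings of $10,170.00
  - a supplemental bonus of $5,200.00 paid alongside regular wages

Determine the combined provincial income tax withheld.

$2,255.21

Provincial Income Tax: taxable = $10,170.00
  $387.84 + 17.56% × ($10,170.00 − $6,400.00) = $387.84 + 17.56% × $3,770.00 = $1,049.85
Supplemental (23.18% flat on bonus): 23.18% × $5,200.00 = $1,205.36
Total provincial income tax: $1,049.85 + $1,205.36 = $2,255.21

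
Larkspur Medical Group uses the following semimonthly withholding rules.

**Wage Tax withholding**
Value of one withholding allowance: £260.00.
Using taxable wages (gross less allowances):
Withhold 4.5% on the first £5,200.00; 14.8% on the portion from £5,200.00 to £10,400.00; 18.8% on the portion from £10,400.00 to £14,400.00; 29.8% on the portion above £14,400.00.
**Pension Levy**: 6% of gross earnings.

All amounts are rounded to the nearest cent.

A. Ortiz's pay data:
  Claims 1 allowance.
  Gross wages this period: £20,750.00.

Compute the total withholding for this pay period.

Wage Tax: taxable = £20,750.00 − 1×£260.00 = £20,490.00
  £1,755.60 + 29.8% × (£20,490.00 − £14,400.00) = £1,755.60 + 29.8% × £6,090.00 = £3,570.42
Pension Levy: 6% × £20,750.00 = £1,245.00
Total: £3,570.42 + £1,245.00 = £4,815.42

£4,815.42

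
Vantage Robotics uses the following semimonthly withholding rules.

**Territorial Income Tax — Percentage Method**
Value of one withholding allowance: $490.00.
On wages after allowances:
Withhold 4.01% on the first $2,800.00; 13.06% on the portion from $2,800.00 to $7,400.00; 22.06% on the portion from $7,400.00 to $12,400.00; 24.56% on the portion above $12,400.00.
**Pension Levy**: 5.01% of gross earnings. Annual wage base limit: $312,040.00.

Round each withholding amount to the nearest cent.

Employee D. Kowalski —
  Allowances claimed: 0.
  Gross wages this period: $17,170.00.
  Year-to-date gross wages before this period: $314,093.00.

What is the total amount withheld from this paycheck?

$2,987.55

Territorial Income Tax: taxable = $17,170.00
  $1,816.04 + 24.56% × ($17,170.00 − $12,400.00) = $1,816.04 + 24.56% × $4,770.00 = $2,987.55
Pension Levy: YTD $314,093.00 ≥ cap $312,040.00 → $0.00
Total: $2,987.55 + $0.00 = $2,987.55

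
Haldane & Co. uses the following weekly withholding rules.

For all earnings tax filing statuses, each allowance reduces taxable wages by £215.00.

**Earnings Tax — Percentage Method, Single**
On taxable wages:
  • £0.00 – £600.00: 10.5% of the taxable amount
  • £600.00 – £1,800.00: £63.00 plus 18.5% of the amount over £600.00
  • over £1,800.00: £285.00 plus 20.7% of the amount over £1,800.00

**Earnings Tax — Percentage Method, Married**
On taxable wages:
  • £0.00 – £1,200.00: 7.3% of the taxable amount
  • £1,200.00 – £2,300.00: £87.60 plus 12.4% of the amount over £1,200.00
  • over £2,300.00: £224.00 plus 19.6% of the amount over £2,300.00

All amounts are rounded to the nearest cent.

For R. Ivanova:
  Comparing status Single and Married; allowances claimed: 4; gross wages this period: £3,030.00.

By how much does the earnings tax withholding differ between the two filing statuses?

Earnings Tax (Single): taxable = £3,030.00 − 4×£215.00 = £2,170.00
  £285.00 + 20.7% × (£2,170.00 − £1,800.00) = £285.00 + 20.7% × £370.00 = £361.59
Earnings Tax (Married): taxable = £3,030.00 − 4×£215.00 = £2,170.00
  £87.60 + 12.4% × (£2,170.00 − £1,200.00) = £87.60 + 12.4% × £970.00 = £207.88
Difference: |£361.59 − £207.88| = £153.71 (higher under Single)

£153.71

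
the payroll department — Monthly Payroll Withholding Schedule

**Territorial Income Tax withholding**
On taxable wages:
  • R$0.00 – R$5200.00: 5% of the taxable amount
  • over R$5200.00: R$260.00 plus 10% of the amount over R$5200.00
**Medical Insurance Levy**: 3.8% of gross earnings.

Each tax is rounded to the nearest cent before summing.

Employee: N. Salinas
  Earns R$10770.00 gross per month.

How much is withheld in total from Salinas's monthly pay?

Territorial Income Tax: taxable = R$10770.00
  R$260.00 + 10% × (R$10770.00 − R$5200.00) = R$260.00 + 10% × R$5570.00 = R$817.00
Medical Insurance Levy: 3.8% × R$10770.00 = R$409.26
Total: R$817.00 + R$409.26 = R$1226.26

R$1226.26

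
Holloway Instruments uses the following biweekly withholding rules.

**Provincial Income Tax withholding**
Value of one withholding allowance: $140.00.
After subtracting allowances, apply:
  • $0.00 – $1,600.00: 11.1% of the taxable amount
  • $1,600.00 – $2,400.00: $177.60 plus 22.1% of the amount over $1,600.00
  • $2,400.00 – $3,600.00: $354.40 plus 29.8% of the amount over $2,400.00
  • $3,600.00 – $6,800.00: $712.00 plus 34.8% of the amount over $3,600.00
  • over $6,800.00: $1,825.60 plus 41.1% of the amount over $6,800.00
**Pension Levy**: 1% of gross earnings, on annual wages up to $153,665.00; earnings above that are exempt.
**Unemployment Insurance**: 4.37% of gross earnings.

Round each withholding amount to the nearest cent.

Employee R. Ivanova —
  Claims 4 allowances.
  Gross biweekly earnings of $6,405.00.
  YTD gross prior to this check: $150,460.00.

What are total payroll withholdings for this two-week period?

Provincial Income Tax: taxable = $6,405.00 − 4×$140.00 = $5,845.00
  $712.00 + 34.8% × ($5,845.00 − $3,600.00) = $712.00 + 34.8% × $2,245.00 = $1,493.26
Pension Levy: cap $153,665.00 − YTD $150,460.00 = $3,205.00 subject; 1% × $3,205.00 = $32.05
Unemployment Insurance: 4.37% × $6,405.00 = $279.90
Total: $1,493.26 + $32.05 + $279.90 = $1,805.21

$1,805.21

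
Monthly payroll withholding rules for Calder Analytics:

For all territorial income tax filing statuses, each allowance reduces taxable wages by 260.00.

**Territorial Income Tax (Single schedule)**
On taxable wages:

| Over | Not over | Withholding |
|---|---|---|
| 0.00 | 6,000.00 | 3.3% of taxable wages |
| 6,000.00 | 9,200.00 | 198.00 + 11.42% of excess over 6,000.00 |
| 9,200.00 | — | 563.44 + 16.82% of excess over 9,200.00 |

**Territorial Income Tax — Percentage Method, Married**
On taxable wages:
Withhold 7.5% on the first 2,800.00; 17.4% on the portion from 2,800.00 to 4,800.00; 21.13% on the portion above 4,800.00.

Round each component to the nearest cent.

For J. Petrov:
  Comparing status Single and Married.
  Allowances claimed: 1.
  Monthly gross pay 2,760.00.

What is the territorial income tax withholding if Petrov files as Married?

Territorial Income Tax (Married): taxable = 2,760.00 − 1×260.00 = 2,500.00
  7.5% × 2,500.00 = 187.50

187.50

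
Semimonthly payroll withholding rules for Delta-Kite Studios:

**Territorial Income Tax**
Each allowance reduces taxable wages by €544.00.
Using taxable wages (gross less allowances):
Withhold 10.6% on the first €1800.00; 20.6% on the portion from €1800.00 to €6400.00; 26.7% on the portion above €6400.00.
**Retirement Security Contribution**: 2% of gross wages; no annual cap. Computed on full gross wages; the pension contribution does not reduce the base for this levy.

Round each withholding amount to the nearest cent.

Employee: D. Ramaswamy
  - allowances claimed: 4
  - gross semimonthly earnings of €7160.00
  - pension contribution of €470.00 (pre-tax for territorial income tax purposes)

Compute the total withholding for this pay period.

€893.08

Territorial Income Tax: taxable = €7160.00 − €470.00 − 4×€544.00 = €4514.00
  €190.80 + 20.6% × (€4514.00 − €1800.00) = €190.80 + 20.6% × €2714.00 = €749.88
Retirement Security Contribution: 2% × €7160.00 = €143.20
Total: €749.88 + €143.20 = €893.08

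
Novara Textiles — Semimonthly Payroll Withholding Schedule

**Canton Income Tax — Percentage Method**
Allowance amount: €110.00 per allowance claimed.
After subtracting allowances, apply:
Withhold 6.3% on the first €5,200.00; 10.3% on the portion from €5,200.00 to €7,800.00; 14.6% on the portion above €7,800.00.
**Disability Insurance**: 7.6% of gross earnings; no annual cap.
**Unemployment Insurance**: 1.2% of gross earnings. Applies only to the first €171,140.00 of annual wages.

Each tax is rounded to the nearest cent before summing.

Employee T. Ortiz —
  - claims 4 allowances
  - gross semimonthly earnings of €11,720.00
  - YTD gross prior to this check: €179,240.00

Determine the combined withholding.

Canton Income Tax: taxable = €11,720.00 − 4×€110.00 = €11,280.00
  €595.40 + 14.6% × (€11,280.00 − €7,800.00) = €595.40 + 14.6% × €3,480.00 = €1,103.48
Disability Insurance: 7.6% × €11,720.00 = €890.72
Unemployment Insurance: YTD €179,240.00 ≥ cap €171,140.00 → €0.00
Total: €1,103.48 + €890.72 + €0.00 = €1,994.20

€1,994.20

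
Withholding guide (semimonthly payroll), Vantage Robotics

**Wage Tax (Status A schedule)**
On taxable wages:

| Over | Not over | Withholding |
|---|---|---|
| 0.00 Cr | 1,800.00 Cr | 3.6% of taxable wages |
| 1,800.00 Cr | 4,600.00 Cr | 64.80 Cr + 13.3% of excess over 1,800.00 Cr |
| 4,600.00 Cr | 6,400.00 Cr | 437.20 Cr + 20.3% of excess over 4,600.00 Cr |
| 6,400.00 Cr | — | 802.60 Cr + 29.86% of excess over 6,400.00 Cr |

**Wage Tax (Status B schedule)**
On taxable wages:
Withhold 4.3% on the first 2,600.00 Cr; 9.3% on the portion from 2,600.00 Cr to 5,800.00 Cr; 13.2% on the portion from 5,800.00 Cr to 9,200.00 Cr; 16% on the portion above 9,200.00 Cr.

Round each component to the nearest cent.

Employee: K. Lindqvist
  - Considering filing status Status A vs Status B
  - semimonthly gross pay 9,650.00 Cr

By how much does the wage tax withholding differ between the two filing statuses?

842.85 Cr

Wage Tax (Status A): taxable = 9,650.00 Cr
  802.60 Cr + 29.86% × (9,650.00 Cr − 6,400.00 Cr) = 802.60 Cr + 29.86% × 3,250.00 Cr = 1,773.05 Cr
Wage Tax (Status B): taxable = 9,650.00 Cr
  858.20 Cr + 16% × (9,650.00 Cr − 9,200.00 Cr) = 858.20 Cr + 16% × 450.00 Cr = 930.20 Cr
Difference: |1,773.05 Cr − 930.20 Cr| = 842.85 Cr (higher under Status A)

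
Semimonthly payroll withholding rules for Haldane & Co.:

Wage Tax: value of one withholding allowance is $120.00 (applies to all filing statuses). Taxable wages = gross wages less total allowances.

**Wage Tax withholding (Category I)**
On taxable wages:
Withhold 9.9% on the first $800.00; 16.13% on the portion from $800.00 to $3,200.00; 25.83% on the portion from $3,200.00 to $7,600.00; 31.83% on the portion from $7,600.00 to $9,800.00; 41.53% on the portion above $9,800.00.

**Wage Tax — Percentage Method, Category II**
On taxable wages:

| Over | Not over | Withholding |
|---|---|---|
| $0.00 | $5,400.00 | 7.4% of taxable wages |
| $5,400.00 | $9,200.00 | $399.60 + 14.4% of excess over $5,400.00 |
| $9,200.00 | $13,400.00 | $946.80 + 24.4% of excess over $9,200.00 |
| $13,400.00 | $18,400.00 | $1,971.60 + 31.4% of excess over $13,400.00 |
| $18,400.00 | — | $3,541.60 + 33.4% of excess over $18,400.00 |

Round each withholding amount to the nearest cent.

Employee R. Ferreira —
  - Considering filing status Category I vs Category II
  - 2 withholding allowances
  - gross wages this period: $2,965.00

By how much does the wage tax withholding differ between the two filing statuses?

$188.05

Wage Tax (Category I): taxable = $2,965.00 − 2×$120.00 = $2,725.00
  $79.20 + 16.13% × ($2,725.00 − $800.00) = $79.20 + 16.13% × $1,925.00 = $389.70
Wage Tax (Category II): taxable = $2,965.00 − 2×$120.00 = $2,725.00
  7.4% × $2,725.00 = $201.65
Difference: |$389.70 − $201.65| = $188.05 (higher under Category I)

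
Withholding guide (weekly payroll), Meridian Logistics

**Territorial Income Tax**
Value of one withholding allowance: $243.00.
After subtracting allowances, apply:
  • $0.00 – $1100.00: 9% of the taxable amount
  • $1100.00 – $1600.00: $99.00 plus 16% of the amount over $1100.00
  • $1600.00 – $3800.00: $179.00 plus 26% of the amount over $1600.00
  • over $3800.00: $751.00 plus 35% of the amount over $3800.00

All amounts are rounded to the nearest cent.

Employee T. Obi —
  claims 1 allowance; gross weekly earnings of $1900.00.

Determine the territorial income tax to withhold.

$193.82

Territorial Income Tax: taxable = $1900.00 − 1×$243.00 = $1657.00
  $179.00 + 26% × ($1657.00 − $1600.00) = $179.00 + 26% × $57.00 = $193.82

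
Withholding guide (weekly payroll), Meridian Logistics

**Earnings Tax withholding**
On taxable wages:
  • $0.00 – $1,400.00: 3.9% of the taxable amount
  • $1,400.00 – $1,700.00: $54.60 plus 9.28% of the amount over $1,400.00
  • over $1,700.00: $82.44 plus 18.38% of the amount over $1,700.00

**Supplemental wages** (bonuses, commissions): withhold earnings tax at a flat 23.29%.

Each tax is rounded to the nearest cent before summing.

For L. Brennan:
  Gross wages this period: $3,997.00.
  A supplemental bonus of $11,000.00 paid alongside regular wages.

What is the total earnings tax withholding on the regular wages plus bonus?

$3,066.53

Earnings Tax: taxable = $3,997.00
  $82.44 + 18.38% × ($3,997.00 − $1,700.00) = $82.44 + 18.38% × $2,297.00 = $504.63
Supplemental (23.29% flat on bonus): 23.29% × $11,000.00 = $2,561.90
Total earnings tax: $504.63 + $2,561.90 = $3,066.53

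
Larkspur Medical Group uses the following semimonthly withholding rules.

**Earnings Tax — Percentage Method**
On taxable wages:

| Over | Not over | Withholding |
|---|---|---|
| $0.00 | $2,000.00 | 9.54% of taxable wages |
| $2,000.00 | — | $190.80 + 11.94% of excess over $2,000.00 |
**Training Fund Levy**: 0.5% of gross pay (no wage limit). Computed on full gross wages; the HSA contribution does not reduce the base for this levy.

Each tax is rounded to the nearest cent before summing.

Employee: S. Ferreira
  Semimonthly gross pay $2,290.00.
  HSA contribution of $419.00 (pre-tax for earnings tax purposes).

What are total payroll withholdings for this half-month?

Earnings Tax: taxable = $2,290.00 − $419.00 = $1,871.00
  9.54% × $1,871.00 = $178.49
Training Fund Levy: 0.5% × $2,290.00 = $11.45
Total: $178.49 + $11.45 = $189.94

$189.94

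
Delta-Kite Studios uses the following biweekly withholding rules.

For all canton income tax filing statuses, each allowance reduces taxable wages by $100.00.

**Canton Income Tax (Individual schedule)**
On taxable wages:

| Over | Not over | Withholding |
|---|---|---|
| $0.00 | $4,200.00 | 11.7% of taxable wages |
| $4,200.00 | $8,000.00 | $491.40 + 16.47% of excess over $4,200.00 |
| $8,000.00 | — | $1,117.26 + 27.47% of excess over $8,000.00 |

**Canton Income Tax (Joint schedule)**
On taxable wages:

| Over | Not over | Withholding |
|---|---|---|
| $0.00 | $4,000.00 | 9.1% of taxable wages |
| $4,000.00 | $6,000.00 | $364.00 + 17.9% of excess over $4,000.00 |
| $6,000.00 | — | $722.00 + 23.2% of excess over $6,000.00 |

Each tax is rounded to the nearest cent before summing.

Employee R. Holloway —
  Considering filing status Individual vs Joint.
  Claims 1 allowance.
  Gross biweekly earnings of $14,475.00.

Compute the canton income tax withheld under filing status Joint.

Canton Income Tax (Joint): taxable = $14,475.00 − 1×$100.00 = $14,375.00
  $722.00 + 23.2% × ($14,375.00 − $6,000.00) = $722.00 + 23.2% × $8,375.00 = $2,665.00

$2,665.00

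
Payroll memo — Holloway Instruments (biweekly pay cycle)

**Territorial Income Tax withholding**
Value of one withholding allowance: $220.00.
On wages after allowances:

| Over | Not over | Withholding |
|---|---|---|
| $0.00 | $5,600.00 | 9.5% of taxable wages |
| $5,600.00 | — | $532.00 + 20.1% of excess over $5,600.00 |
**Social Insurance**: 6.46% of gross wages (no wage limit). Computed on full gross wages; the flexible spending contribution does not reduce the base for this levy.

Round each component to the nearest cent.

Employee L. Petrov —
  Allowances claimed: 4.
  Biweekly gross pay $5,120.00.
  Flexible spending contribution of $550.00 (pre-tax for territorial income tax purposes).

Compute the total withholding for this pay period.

Territorial Income Tax: taxable = $5,120.00 − $550.00 − 4×$220.00 = $3,690.00
  9.5% × $3,690.00 = $350.55
Social Insurance: 6.46% × $5,120.00 = $330.75
Total: $350.55 + $330.75 = $681.30

$681.30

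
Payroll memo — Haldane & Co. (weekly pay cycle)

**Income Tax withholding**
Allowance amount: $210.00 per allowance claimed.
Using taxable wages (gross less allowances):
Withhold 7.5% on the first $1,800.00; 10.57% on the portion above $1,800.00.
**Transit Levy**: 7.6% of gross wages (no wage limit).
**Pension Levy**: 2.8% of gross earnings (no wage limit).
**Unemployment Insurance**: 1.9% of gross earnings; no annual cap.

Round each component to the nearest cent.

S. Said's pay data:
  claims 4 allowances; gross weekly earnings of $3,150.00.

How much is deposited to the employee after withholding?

Income Tax: taxable = $3,150.00 − 4×$210.00 = $2,310.00
  $135.00 + 10.57% × ($2,310.00 − $1,800.00) = $135.00 + 10.57% × $510.00 = $188.91
Transit Levy: 7.6% × $3,150.00 = $239.40
Pension Levy: 2.8% × $3,150.00 = $88.20
Unemployment Insurance: 1.9% × $3,150.00 = $59.85
Total withheld: $188.91 + $239.40 + $88.20 + $59.85 = $576.36
Net pay: $3,150.00 − $576.36 = $2,573.64

$2,573.64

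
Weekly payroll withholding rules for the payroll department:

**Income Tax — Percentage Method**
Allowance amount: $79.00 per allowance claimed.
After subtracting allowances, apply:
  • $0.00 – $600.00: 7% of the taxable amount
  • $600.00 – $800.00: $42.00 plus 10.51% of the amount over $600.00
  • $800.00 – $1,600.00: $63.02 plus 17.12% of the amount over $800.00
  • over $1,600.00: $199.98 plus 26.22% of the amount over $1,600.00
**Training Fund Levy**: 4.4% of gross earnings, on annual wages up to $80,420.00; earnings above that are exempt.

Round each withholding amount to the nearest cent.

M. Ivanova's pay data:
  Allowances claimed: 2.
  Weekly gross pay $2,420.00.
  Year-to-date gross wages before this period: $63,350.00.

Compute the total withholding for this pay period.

Income Tax: taxable = $2,420.00 − 2×$79.00 = $2,262.00
  $199.98 + 26.22% × ($2,262.00 − $1,600.00) = $199.98 + 26.22% × $662.00 = $373.56
Training Fund Levy: 4.4% × $2,420.00 = $106.48
Total: $373.56 + $106.48 = $480.04

$480.04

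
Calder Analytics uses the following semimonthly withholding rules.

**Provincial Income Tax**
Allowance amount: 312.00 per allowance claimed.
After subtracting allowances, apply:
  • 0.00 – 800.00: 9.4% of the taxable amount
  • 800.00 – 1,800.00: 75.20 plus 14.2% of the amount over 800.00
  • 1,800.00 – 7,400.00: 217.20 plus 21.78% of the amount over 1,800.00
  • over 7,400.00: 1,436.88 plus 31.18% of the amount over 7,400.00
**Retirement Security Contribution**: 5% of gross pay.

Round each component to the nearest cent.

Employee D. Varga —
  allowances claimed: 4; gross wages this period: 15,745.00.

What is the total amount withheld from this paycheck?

4,436.97

Provincial Income Tax: taxable = 15,745.00 − 4×312.00 = 14,497.00
  1,436.88 + 31.18% × (14,497.00 − 7,400.00) = 1,436.88 + 31.18% × 7,097.00 = 3,649.72
Retirement Security Contribution: 5% × 15,745.00 = 787.25
Total: 3,649.72 + 787.25 = 4,436.97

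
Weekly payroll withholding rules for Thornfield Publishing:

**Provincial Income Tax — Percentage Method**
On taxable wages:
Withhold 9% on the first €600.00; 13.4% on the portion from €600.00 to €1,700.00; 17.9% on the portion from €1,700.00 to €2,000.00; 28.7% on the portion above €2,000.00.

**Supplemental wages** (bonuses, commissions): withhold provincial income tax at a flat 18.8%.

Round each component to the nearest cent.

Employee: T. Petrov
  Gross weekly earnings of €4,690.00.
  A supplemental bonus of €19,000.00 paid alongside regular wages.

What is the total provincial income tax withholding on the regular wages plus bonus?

Provincial Income Tax: taxable = €4,690.00
  €255.10 + 28.7% × (€4,690.00 − €2,000.00) = €255.10 + 28.7% × €2,690.00 = €1,027.13
Supplemental (18.8% flat on bonus): 18.8% × €19,000.00 = €3,572.00
Total provincial income tax: €1,027.13 + €3,572.00 = €4,599.13

€4,599.13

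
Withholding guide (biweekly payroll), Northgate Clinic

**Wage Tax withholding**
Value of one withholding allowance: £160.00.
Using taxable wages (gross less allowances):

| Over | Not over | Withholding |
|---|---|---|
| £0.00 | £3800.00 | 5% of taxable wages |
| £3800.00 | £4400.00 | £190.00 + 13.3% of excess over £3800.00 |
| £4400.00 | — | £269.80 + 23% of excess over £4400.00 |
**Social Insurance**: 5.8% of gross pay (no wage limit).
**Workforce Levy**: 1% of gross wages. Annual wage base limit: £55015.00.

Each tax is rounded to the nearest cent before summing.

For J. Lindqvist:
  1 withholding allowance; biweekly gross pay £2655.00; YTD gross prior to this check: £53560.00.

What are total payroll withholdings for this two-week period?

Wage Tax: taxable = £2655.00 − 1×£160.00 = £2495.00
  5% × £2495.00 = £124.75
Social Insurance: 5.8% × £2655.00 = £153.99
Workforce Levy: cap £55015.00 − YTD £53560.00 = £1455.00 subject; 1% × £1455.00 = £14.55
Total: £124.75 + £153.99 + £14.55 = £293.29

£293.29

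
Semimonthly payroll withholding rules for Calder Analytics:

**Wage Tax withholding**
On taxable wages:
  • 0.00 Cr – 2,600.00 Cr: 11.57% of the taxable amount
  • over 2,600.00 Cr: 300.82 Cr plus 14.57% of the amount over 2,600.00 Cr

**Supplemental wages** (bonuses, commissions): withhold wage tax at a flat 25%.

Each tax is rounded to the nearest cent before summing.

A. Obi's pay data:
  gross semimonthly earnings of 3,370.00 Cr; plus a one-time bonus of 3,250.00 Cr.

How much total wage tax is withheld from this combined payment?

Wage Tax: taxable = 3,370.00 Cr
  300.82 Cr + 14.57% × (3,370.00 Cr − 2,600.00 Cr) = 300.82 Cr + 14.57% × 770.00 Cr = 413.01 Cr
Supplemental (25% flat on bonus): 25% × 3,250.00 Cr = 812.50 Cr
Total wage tax: 413.01 Cr + 812.50 Cr = 1,225.51 Cr

1,225.51 Cr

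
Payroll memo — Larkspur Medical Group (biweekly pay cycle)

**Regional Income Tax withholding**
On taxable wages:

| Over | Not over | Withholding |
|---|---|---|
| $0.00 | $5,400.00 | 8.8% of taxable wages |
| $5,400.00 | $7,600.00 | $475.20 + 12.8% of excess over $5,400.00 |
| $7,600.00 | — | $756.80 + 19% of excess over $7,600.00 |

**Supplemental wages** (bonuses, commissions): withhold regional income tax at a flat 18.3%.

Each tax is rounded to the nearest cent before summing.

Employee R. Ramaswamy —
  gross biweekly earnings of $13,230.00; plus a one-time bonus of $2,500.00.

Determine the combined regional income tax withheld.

Regional Income Tax: taxable = $13,230.00
  $756.80 + 19% × ($13,230.00 − $7,600.00) = $756.80 + 19% × $5,630.00 = $1,826.50
Supplemental (18.3% flat on bonus): 18.3% × $2,500.00 = $457.50
Total regional income tax: $1,826.50 + $457.50 = $2,284.00

$2,284.00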